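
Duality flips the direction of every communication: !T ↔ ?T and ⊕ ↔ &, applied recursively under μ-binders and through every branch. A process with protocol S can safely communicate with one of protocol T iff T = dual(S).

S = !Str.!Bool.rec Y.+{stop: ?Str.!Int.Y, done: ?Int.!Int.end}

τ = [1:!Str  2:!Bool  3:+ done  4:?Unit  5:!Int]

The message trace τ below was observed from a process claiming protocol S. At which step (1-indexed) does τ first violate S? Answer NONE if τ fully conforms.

[1] !Str  ok  state: !Bool.rec Y.…
[2] !Bool  ok  state: rec Y.…
[3] + done  ok  state: ?Int.!Int.end
[4] got ?Unit, protocol expects ?Int  ✗

4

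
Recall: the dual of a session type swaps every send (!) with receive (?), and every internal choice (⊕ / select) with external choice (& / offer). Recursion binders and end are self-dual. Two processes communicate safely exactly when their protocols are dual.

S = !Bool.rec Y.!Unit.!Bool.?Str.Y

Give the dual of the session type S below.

!Bool = ?Bool
  rec Y = rec Y  (binder kept)
    !Unit = ?Unit
      !Bool = ?Bool
        ?Str = !Str
          dual(Y) = Y

?Bool.rec Y.?Unit.?Bool.!Str.Y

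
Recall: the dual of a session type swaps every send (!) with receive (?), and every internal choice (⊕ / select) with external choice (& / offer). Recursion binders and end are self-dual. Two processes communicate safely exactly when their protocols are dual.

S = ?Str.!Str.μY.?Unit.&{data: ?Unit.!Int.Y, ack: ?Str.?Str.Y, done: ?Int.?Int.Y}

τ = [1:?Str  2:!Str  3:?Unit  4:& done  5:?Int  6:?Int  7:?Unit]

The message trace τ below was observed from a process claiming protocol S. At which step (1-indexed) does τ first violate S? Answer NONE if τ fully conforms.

[1] ?Str  ✓  state: !Str.μY.…
[2] !Str  ✓  state: μY.…
[3] ?Unit  ✓  state: &{data: ?Unit.!Int.μY.…, ack: ?Str.?Str.μY.…, done: ?Int.?Int.μY.…}
[4] & done  ✓  state: ?Int.?Int.μY.…
[5] ?Int  ✓  state: ?Int.μY.…
[6] ?Int  ✓  state: μY.…
[7] ?Unit  ✓  state: &{data: ?Unit.!Int.μY.…, ack: ?Str.?Str.μY.…, done: ?Int.?Int.μY.…}
all 7 steps conform

NONE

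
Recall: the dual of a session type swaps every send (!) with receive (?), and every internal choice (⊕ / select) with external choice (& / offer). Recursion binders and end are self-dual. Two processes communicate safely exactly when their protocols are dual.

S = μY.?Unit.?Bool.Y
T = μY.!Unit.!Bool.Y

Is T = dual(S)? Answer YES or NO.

μY ‖ μY  ok (rec unchanged)
  ?Unit ‖ !Unit  ok
    ?Bool ‖ !Bool  ok
      Y ‖ Y  ok

YES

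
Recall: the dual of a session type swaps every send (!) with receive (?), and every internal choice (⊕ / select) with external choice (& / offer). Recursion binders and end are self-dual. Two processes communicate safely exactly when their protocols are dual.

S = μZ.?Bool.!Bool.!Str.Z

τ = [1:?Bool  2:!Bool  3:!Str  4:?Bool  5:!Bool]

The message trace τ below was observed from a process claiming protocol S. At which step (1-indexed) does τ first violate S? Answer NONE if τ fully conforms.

@1 ?Bool  ✓  residual = !Bool.!Str.μZ.…
@2 !Bool  ✓  residual = !Str.μZ.…
@3 !Str  ✓  residual = μZ.…
@4 ?Bool  ✓  residual = !Bool.!Str.μZ.…
@5 !Bool  ✓  residual = !Str.μZ.…
trace exhausted — no violation

NONE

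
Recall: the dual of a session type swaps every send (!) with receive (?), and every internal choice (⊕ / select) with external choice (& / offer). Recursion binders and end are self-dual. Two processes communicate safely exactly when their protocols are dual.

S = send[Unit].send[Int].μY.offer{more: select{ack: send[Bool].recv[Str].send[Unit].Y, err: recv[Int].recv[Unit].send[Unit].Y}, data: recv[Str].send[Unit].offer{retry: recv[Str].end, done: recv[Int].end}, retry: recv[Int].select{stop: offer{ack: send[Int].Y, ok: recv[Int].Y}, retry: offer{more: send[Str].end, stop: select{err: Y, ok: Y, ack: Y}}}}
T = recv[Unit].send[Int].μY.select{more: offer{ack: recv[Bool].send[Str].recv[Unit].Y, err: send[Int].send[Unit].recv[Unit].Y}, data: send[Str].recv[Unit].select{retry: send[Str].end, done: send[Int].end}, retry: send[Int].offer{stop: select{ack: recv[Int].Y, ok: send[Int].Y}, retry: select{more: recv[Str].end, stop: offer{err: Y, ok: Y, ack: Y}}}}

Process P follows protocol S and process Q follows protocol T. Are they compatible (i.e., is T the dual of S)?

send[Unit] ‖ recv[Unit]  match
  send[Int] ‖ send[Int]  ✗ same direction on both sides — not dual

NO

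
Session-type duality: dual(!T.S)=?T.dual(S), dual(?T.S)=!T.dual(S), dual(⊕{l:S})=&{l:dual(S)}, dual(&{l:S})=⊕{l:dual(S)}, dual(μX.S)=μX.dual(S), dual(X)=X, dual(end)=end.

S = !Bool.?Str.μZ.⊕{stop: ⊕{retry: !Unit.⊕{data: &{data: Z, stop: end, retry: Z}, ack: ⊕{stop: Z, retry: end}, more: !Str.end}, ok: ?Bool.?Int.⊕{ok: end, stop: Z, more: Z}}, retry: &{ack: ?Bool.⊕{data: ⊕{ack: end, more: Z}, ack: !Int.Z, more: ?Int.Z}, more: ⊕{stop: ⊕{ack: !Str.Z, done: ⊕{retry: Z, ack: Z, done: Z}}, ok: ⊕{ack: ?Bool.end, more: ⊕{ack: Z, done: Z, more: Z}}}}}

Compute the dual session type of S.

!Bool = ?Bool
  ?Str = !Str
    μZ = μZ  (μ self-dual)
      ⊕{stop,retry} = &{stop,retry}  (internal→external)
        [stop]
          ⊕{retry,ok} = &{retry,ok}  (internal→external)
            [retry]
              !Unit = ?Unit
                ⊕{data,ack,more} = &{data,ack,more}  (internal→external)
                  [data]
                    &{data,stop,retry} = ⊕{data,stop,retry}  (offer→select)
                      [data]
                        Z self-dual
                      [stop]
                        end self-dual
                      [retry]
                        Z self-dual
                  [ack]
                    ⊕{stop,retry} = &{stop,retry}  (internal→external)
                      [stop]
                        Z self-dual
                      [retry]
                        end self-dual
                  [more]
                    !Str = ?Str
                      end self-dual
            [ok]
              ?Bool = !Bool
                ?Int = !Int
                  ⊕{ok,stop,more} = &{ok,stop,more}  (internal→external)
                    [ok]
                      end self-dual
                    [stop]
                      Z self-dual
                    [more]
                      Z self-dual
        [retry]
          &{ack,more} = ⊕{ack,more}  (offer→select)
            [ack]
              ?Bool = !Bool
                ⊕{data,ack,more} = &{data,ack,more}  (internal→external)
                  [data]
                    ⊕{ack,more} = &{ack,more}  (internal→external)
                      [ack]
                        end self-dual
                      [more]
                        Z self-dual
                  [ack]
                    !Int = ?Int
                      Z self-dual
                  [more]
                    ?Int = !Int
                      Z self-dual
            [more]
              ⊕{stop,ok} = &{stop,ok}  (internal→external)
                [stop]
                  ⊕{ack,done} = &{ack,done}  (internal→external)
                    [ack]
                      !Str = ?Str
                        Z self-dual
                    [done]
                      ⊕{retry,ack,done} = &{retry,ack,done}  (internal→external)
                        [retry]
                          Z self-dual
                        [ack]
                          Z self-dual
                        [done]
                          Z self-dual
                [ok]
                  ⊕{ack,more} = &{ack,more}  (internal→external)
                    [ack]
                      ?Bool = !Bool
                        end self-dual
                    [more]
                      ⊕{ack,done,more} = &{ack,done,more}  (internal→external)
                        [ack]
                          Z self-dual
                        [done]
                          Z self-dual
                        [more]
                          Z self-dual

?Bool.!Str.μZ.&{stop: &{retry: ?Unit.&{data: ⊕{data: Z, stop: end, retry: Z}, ack: &{stop: Z, retry: end}, more: ?Str.end}, ok: !Bool.!Int.&{ok: end, stop: Z, more: Z}}, retry: ⊕{ack: !Bool.&{data: &{ack: end, more: Z}, ack: ?Int.Z, more: !Int.Z}, more: &{stop: &{ack: ?Str.Z, done: &{retry: Z, ack: Z, done: Z}}, ok: &{ack: !Bool.end, more: &{ack: Z, done: Z, more: Z}}}}}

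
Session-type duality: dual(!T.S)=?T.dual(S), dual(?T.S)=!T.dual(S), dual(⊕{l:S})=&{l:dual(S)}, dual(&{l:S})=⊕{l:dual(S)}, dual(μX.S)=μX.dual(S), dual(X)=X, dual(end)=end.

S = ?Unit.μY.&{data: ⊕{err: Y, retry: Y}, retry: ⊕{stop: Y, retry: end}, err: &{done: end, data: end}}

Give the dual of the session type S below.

!Unit.μY.⊕{data: &{err: Y, retry: Y}, retry: &{stop: Y, retry: end}, err: ⊕{done: end, data: end}}

?Unit = !Unit
  μY = μY  (μ self-dual)
    &{data,retry,err} = ⊕{data,retry,err}  (external→internal)
      [data]
        ⊕{err,retry} = &{err,retry}  (internal→external)
          [err]
            Y self-dual
          [retry]
            Y self-dual
      [retry]
        ⊕{stop,retry} = &{stop,retry}  (internal→external)
          [stop]
            Y self-dual
          [retry]
            end self-dual
      [err]
        &{done,data} = ⊕{done,data}  (external→internal)
          [done]
            end self-dual
          [data]
            end self-dual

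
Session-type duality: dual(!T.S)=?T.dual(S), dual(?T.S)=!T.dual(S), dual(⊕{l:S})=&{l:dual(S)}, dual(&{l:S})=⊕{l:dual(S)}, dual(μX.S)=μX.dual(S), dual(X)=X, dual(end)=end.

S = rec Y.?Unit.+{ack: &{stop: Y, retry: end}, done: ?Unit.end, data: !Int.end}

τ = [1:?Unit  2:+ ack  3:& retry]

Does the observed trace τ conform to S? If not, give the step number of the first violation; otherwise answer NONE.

[1] ?Unit  ✓  state: +{ack: &{stop: rec Y.…, retry: end}, done: ?Unit.end, data: !Int.end}
[2] + ack  ✓  state: &{stop: rec Y.…, retry: end}
[3] & retry  ✓  state: end
trace exhausted — no violation

NONE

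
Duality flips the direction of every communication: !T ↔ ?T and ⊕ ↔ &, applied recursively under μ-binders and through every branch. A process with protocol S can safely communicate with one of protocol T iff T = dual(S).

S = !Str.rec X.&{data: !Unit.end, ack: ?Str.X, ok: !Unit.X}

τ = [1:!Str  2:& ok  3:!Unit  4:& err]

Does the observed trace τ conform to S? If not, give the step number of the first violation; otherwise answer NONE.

4

step 1: !Str  match  now at rec X.…
step 2: & ok  match  now at !Unit.rec X.…
step 3: !Unit  match  now at rec X.…
step 4: got & err, protocol expects & data or & ack or & ok  ✗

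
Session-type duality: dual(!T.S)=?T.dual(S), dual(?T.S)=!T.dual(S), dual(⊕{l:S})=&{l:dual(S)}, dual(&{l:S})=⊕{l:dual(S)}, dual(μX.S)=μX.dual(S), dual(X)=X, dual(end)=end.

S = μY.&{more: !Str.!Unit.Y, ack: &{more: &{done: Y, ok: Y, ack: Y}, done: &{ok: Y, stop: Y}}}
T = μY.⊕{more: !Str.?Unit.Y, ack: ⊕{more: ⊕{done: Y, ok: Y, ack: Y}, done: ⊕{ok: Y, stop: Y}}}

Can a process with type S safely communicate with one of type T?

μY ‖ μY  match (rec unchanged)
  &{more,ack} ‖ ⊕{more,ack}  match same labels
    • more:
      !Str ‖ !Str  ✗ same direction on both sides — not dual

NO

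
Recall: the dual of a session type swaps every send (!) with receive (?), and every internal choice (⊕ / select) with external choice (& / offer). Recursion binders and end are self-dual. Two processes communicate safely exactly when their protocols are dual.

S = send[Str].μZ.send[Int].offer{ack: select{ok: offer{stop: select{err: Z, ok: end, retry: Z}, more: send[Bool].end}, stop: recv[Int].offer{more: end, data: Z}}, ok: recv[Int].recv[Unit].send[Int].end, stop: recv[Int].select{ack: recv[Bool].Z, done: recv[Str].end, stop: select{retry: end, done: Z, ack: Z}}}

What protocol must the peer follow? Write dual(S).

recv[Str].μZ.recv[Int].select{ack: offer{ok: select{stop: offer{err: Z, ok: end, retry: Z}, more: recv[Bool].end}, stop: send[Int].select{more: end, data: Z}}, ok: send[Int].send[Unit].recv[Int].end, stop: send[Int].offer{ack: send[Bool].Z, done: send[Str].end, stop: offer{retry: end, done: Z, ack: Z}}}

send[Str] ↦ recv[Str]
  μZ ↦ μZ  (binder kept)
    send[Int] ↦ recv[Int]
      offer{ack,ok,stop} ↦ select{ack,ok,stop}  (external→internal)
        case ack:
          select{ok,stop} ↦ offer{ok,stop}  (select→offer)
            case ok:
              offer{stop,more} ↦ select{stop,more}  (external→internal)
                case stop:
                  select{err,ok,retry} ↦ offer{err,ok,retry}  (select→offer)
                    case err:
                      Z ↦ Z
                    case ok:
                      end ↦ end
                    case retry:
                      Z ↦ Z
                case more:
                  send[Bool] ↦ recv[Bool]
                    end ↦ end
            case stop:
              recv[Int] ↦ send[Int]
                offer{more,data} ↦ select{more,data}  (external→internal)
                  case more:
                    end ↦ end
                  case data:
                    Z ↦ Z
        case ok:
          recv[Int] ↦ send[Int]
            recv[Unit] ↦ send[Unit]
              send[Int] ↦ recv[Int]
                end ↦ end
        case stop:
          recv[Int] ↦ send[Int]
            select{ack,done,stop} ↦ offer{ack,done,stop}  (select→offer)
              case ack:
                recv[Bool] ↦ send[Bool]
                  Z ↦ Z
              case done:
                recv[Str] ↦ send[Str]
                  end ↦ end
              case stop:
                select{retry,done,ack} ↦ offer{retry,done,ack}  (select→offer)
                  case retry:
                    end ↦ end
                  case done:
                    Z ↦ Z
                  case ack:
                    Z ↦ Z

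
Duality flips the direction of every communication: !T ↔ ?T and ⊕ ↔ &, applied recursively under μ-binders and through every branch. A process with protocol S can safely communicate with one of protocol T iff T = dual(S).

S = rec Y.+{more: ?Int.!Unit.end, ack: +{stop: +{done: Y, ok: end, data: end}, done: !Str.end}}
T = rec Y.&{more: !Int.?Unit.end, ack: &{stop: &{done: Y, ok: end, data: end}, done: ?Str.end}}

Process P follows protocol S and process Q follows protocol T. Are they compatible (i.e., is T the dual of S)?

rec Y vs rec Y  match (μ self-dual)
  +{more,ack} vs &{more,ack}  match same labels
    • more:
      ?Int vs !Int  match
        !Unit vs ?Unit  match
          end vs end  match
    • ack:
      +{stop,done} vs &{stop,done}  match same labels
        • stop:
          +{done,ok,data} vs &{done,ok,data}  match same labels
            • done:
              Y vs Y  match
            • ok:
              end vs end  match
            • data:
              end vs end  match
        • done:
          !Str vs ?Str  match
            end vs end  match

YES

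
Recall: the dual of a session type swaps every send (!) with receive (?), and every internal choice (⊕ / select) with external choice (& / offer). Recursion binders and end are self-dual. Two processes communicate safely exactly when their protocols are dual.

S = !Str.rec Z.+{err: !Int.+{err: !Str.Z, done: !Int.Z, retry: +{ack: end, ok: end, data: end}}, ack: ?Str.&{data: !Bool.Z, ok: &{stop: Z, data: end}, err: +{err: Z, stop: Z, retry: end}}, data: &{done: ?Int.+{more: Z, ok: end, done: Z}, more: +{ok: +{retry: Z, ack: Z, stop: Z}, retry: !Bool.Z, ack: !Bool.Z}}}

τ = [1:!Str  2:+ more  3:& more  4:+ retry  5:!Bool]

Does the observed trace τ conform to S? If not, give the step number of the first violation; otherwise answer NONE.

step 1: !Str  ✓  state: rec Z.…
step 2: got + more, protocol expects + err or + ack or + data  ✗

2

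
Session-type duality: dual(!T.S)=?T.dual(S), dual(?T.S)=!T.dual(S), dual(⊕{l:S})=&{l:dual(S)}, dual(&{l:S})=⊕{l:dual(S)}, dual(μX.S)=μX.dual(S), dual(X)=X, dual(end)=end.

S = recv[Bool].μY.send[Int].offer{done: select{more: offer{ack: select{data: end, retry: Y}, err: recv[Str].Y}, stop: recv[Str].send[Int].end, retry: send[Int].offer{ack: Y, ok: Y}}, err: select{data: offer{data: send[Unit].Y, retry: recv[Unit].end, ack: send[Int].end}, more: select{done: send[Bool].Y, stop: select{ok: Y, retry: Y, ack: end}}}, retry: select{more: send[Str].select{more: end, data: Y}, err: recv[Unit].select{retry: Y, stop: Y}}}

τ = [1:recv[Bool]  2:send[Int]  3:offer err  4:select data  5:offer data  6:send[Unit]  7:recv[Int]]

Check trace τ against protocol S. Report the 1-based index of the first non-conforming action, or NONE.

step 1: recv[Bool]  ok  state: μY.…
step 2: send[Int]  ok  state: offer{done: select{more: offer{ack: select{data: end, retry: μY.…}, err: recv[Str].μY.…}, stop: recv[Str].send[Int].end, retry: send[Int].offer{ack: μY.…, ok: μY.…}}, err: select{data: offer{data: send[Unit].μY.…, retry: recv[Unit].end, ack: send[Int].end}, more: select{done: send[Bool].μY.…, stop: select{ok: μY.…, retry: μY.…, ack: end}}}, retry: select{more: send[Str].select{more: end, data: μY.…}, err: recv[Unit].select{retry: μY.…, stop: μY.…}}}
step 3: offer err  ok  state: select{data: offer{data: send[Unit].μY.…, retry: recv[Unit].end, ack: send[Int].end}, more: select{done: send[Bool].μY.…, stop: select{ok: μY.…, retry: μY.…, ack: end}}}
step 4: select data  ok  state: offer{data: send[Unit].μY.…, retry: recv[Unit].end, ack: send[Int].end}
step 5: offer data  ok  state: send[Unit].μY.…
step 6: send[Unit]  ok  state: μY.…
step 7: got recv[Int], protocol expects send[Int]  ✗

7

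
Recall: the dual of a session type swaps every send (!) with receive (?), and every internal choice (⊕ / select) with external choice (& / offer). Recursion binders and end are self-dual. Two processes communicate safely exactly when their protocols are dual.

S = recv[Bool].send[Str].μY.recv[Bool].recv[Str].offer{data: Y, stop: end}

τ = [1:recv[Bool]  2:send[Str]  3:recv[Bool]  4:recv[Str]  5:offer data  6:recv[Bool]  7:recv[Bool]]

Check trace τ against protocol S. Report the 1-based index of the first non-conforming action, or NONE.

7

[1] recv[Bool]  ✓  state: send[Str].μY.…
[2] send[Str]  ✓  state: μY.…
[3] recv[Bool]  ✓  state: recv[Str].offer{data: μY.…, stop: end}
[4] recv[Str]  ✓  state: offer{data: μY.…, stop: end}
[5] offer data  ✓  state: μY.…
[6] recv[Bool]  ✓  state: recv[Str].offer{data: μY.…, stop: end}
[7] got recv[Bool], protocol expects recv[Str]  ✗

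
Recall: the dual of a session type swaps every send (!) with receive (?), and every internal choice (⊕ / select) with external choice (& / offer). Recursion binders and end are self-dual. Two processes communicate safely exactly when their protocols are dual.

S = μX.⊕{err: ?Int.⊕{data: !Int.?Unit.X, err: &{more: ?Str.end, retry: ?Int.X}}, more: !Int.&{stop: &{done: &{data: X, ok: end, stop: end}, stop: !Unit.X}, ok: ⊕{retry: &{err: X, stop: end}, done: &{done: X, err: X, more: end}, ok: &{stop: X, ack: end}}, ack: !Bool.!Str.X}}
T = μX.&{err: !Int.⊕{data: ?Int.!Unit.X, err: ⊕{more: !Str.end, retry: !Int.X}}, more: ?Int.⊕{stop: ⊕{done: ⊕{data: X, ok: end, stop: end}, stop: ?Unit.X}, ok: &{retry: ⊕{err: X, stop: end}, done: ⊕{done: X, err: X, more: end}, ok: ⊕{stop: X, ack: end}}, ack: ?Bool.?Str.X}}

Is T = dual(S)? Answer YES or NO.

μX ‖ μX  match (μ self-dual)
  ⊕{err,more} ‖ &{err,more}  match label sets agree
    • err:
      ?Int ‖ !Int  match
        ⊕{data,err} ‖ ⊕{data,err}  ✗ choice polarity not flipped — not dual

NO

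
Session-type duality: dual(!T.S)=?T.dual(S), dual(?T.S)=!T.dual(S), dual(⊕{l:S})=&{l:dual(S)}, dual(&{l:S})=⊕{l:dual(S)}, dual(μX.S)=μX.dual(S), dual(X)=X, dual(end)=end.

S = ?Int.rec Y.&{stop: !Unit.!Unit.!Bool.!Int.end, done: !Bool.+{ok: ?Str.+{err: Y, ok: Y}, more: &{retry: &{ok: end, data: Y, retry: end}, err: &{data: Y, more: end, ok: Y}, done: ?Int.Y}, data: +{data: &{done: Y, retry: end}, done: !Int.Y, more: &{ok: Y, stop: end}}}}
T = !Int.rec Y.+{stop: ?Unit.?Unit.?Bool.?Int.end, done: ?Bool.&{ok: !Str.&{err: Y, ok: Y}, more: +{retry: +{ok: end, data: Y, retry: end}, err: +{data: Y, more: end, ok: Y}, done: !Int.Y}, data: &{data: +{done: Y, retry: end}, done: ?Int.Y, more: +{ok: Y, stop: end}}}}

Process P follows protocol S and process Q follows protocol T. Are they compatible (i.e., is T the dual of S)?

?Int ‖ !Int  match
  rec Y ‖ rec Y  match (rec unchanged)
    &{stop,done} ‖ +{stop,done}  match labels match
      case stop:
        !Unit ‖ ?Unit  match
          !Unit ‖ ?Unit  match
            !Bool ‖ ?Bool  match
              !Int ‖ ?Int  match
                end ‖ end  match
      case done:
        !Bool ‖ ?Bool  match
          +{ok,more,data} ‖ &{ok,more,data}  match labels match
            case ok:
              ?Str ‖ !Str  match
                +{err,ok} ‖ &{err,ok}  match labels match
                  case err:
                    Y ‖ Y  match
                  case ok:
                    Y ‖ Y  match
            case more:
              &{retry,err,done} ‖ +{retry,err,done}  match labels match
                case retry:
                  &{ok,data,retry} ‖ +{ok,data,retry}  match labels match
                    case ok:
                      end ‖ end  match
                    case data:
                      Y ‖ Y  match
                    case retry:
                      end ‖ end  match
                case err:
                  &{data,more,ok} ‖ +{data,more,ok}  match labels match
                    case data:
                      Y ‖ Y  match
                    case more:
                      end ‖ end  match
                    case ok:
                      Y ‖ Y  match
                case done:
                  ?Int ‖ !Int  match
                    Y ‖ Y  match
            case data:
              +{data,done,more} ‖ &{data,done,more}  match labels match
                case data:
                  &{done,retry} ‖ +{done,retry}  match labels match
                    case done:
                      Y ‖ Y  match
                    case retry:
                      end ‖ end  match
                case done:
                  !Int ‖ ?Int  match
                    Y ‖ Y  match
                case more:
                  &{ok,stop} ‖ +{ok,stop}  match labels match
                    case ok:
                      Y ‖ Y  match
                    case stop:
                      end ‖ end  match

YES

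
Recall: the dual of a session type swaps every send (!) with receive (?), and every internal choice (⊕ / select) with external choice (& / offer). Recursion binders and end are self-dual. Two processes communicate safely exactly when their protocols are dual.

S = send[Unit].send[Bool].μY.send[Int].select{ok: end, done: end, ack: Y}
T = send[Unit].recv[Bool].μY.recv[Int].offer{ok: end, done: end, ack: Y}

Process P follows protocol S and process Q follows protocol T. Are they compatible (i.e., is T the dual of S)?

send[Unit] | send[Unit]  ✗ same direction on both sides — not dual

NO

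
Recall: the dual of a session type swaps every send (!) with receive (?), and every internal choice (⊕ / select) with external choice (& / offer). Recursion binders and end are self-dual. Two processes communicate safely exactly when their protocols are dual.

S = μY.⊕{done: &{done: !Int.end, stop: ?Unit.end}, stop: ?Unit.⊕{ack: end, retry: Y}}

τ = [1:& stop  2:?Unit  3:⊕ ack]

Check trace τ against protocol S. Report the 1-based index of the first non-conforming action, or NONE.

[1] got & stop, protocol expects ⊕ done or ⊕ stop  ✗

1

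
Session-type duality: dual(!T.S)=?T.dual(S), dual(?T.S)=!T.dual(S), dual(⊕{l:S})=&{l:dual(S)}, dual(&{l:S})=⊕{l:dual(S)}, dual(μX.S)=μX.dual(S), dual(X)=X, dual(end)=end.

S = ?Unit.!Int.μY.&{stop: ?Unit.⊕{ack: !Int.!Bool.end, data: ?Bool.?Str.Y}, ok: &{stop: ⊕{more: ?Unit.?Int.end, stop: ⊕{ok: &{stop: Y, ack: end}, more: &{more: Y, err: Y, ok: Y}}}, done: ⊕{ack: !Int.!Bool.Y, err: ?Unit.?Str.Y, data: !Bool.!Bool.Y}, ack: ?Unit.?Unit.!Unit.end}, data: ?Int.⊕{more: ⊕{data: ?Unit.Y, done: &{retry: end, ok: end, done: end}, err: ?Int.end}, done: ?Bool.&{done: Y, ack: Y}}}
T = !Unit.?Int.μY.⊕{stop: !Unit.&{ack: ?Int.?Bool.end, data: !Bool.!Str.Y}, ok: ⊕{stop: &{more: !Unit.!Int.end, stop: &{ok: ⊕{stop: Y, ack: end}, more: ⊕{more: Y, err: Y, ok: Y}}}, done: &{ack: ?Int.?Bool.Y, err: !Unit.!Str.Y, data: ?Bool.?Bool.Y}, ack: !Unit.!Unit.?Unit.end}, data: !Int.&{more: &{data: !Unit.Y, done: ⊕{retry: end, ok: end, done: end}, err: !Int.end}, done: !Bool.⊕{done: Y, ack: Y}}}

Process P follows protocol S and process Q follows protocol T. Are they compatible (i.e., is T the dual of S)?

YES

?Unit vs !Unit  ✓
  !Int vs ?Int  ✓
    μY vs μY  ✓ (μ self-dual)
      &{stop,ok,data} vs ⊕{stop,ok,data}  ✓ same labels
        case stop:
          ?Unit vs !Unit  ✓
            ⊕{ack,data} vs &{ack,data}  ✓ same labels
              case ack:
                !Int vs ?Int  ✓
                  !Bool vs ?Bool  ✓
                    end vs end  ✓
              case data:
                ?Bool vs !Bool  ✓
                  ?Str vs !Str  ✓
                    Y vs Y  ✓
        case ok:
          &{stop,done,ack} vs ⊕{stop,done,ack}  ✓ same labels
            case stop:
              ⊕{more,stop} vs &{more,stop}  ✓ same labels
                case more:
                  ?Unit vs !Unit  ✓
                    ?Int vs !Int  ✓
                      end vs end  ✓
                case stop:
                  ⊕{ok,more} vs &{ok,more}  ✓ same labels
                    case ok:
                      &{stop,ack} vs ⊕{stop,ack}  ✓ same labels
                        case stop:
                          Y vs Y  ✓
                        case ack:
                          end vs end  ✓
                    case more:
                      &{more,err,ok} vs ⊕{more,err,ok}  ✓ same labels
                        case more:
                          Y vs Y  ✓
                        case err:
                          Y vs Y  ✓
                        case ok:
                          Y vs Y  ✓
            case done:
              ⊕{ack,err,data} vs &{ack,err,data}  ✓ same labels
                case ack:
                  !Int vs ?Int  ✓
                    !Bool vs ?Bool  ✓
                      Y vs Y  ✓
                case err:
                  ?Unit vs !Unit  ✓
                    ?Str vs !Str  ✓
                      Y vs Y  ✓
                case data:
                  !Bool vs ?Bool  ✓
                    !Bool vs ?Bool  ✓
                      Y vs Y  ✓
            case ack:
              ?Unit vs !Unit  ✓
                ?Unit vs !Unit  ✓
                  !Unit vs ?Unit  ✓
                    end vs end  ✓
        case data:
          ?Int vs !Int  ✓
            ⊕{more,done} vs &{more,done}  ✓ same labels
              case more:
                ⊕{data,done,err} vs &{data,done,err}  ✓ same labels
                  case data:
                    ?Unit vs !Unit  ✓
                      Y vs Y  ✓
                  case done:
                    &{retry,ok,done} vs ⊕{retry,ok,done}  ✓ same labels
                      case retry:
                        end vs end  ✓
                      case ok:
                        end vs end  ✓
                      case done:
                        end vs end  ✓
                  case err:
                    ?Int vs !Int  ✓
                      end vs end  ✓
              case done:
                ?Bool vs !Bool  ✓
                  &{done,ack} vs ⊕{done,ack}  ✓ same labels
                    case done:
                      Y vs Y  ✓
                    case ack:
                      Y vs Y  ✓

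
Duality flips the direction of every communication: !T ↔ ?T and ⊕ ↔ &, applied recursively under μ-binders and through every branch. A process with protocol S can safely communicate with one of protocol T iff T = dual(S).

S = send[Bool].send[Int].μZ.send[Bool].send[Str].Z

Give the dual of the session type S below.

recv[Bool].recv[Int].μZ.recv[Bool].recv[Str].Z

send[Bool] ↦ recv[Bool]
  send[Int] ↦ recv[Int]
    μZ ↦ μZ  (μ self-dual)
      send[Bool] ↦ recv[Bool]
        send[Str] ↦ recv[Str]
          dual(Z) = Z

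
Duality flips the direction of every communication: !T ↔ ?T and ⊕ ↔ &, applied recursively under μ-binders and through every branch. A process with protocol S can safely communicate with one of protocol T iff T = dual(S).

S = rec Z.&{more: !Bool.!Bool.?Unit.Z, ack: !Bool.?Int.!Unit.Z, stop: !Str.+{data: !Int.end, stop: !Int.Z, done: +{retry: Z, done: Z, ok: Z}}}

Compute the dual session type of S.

rec Z.+{more: ?Bool.?Bool.!Unit.Z, ack: ?Bool.!Int.?Unit.Z, stop: ?Str.&{data: ?Int.end, stop: ?Int.Z, done: &{retry: Z, done: Z, ok: Z}}}

rec Z ↦ rec Z  (binder kept)
  &{more,ack,stop} ↦ +{more,ack,stop}  (offer→select)
    [more]
      !Bool ↦ ?Bool
        !Bool ↦ ?Bool
          ?Unit ↦ !Unit
            Z self-dual
    [ack]
      !Bool ↦ ?Bool
        ?Int ↦ !Int
          !Unit ↦ ?Unit
            Z self-dual
    [stop]
      !Str ↦ ?Str
        +{data,stop,done} ↦ &{data,stop,done}  (⊕→&)
          [data]
            !Int ↦ ?Int
              end self-dual
          [stop]
            !Int ↦ ?Int
              Z self-dual
          [done]
            +{retry,done,ok} ↦ &{retry,done,ok}  (⊕→&)
              [retry]
                Z self-dual
              [done]
                Z self-dual
              [ok]
                Z self-dual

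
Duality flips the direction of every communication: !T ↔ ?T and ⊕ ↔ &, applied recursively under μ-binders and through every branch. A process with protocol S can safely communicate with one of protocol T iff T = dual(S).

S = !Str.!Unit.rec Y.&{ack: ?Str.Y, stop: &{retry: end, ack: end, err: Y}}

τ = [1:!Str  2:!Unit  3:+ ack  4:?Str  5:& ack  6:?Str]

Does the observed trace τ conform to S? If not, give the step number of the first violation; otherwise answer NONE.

step 1: !Str  ✓  cont: !Unit.rec Y.…
step 2: !Unit  ✓  cont: rec Y.…
step 3: got + ack, protocol expects & ack or & stop  ✗

3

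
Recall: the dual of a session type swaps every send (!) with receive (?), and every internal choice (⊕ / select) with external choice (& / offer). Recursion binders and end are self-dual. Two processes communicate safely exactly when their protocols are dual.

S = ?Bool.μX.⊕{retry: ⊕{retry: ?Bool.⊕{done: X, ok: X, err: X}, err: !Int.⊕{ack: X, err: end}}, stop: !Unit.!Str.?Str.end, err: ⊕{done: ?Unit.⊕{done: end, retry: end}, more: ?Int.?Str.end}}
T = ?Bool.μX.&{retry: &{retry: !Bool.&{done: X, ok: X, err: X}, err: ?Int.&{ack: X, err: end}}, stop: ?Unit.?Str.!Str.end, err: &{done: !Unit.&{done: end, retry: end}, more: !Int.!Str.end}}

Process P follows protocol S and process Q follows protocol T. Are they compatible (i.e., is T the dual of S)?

?Bool | ?Bool  ✗ same direction on both sides — not dual

NO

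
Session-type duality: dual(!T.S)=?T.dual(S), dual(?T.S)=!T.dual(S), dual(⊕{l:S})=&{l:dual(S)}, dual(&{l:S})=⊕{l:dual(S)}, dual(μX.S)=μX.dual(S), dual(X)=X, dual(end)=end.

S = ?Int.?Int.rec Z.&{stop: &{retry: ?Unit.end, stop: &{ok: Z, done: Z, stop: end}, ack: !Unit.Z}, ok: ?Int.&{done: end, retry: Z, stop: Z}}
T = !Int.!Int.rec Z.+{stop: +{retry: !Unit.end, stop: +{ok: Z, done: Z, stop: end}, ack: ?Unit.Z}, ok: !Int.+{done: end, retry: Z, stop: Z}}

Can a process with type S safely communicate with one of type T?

?Int vs !Int  ✓
  ?Int vs !Int  ✓
    rec Z vs rec Z  ✓ (μ self-dual)
      &{stop,ok} vs +{stop,ok}  ✓ label sets agree
        case stop:
          &{retry,stop,ack} vs +{retry,stop,ack}  ✓ label sets agree
            case retry:
              ?Unit vs !Unit  ✓
                end vs end  ✓
            case stop:
              &{ok,done,stop} vs +{ok,done,stop}  ✓ label sets agree
                case ok:
                  Z vs Z  ✓
                case done:
                  Z vs Z  ✓
                case stop:
                  end vs end  ✓
            case ack:
              !Unit vs ?Unit  ✓
                Z vs Z  ✓
        case ok:
          ?Int vs !Int  ✓
            &{done,retry,stop} vs +{done,retry,stop}  ✓ label sets agree
              case done:
                end vs end  ✓
              case retry:
                Z vs Z  ✓
              case stop:
                Z vs Z  ✓

YES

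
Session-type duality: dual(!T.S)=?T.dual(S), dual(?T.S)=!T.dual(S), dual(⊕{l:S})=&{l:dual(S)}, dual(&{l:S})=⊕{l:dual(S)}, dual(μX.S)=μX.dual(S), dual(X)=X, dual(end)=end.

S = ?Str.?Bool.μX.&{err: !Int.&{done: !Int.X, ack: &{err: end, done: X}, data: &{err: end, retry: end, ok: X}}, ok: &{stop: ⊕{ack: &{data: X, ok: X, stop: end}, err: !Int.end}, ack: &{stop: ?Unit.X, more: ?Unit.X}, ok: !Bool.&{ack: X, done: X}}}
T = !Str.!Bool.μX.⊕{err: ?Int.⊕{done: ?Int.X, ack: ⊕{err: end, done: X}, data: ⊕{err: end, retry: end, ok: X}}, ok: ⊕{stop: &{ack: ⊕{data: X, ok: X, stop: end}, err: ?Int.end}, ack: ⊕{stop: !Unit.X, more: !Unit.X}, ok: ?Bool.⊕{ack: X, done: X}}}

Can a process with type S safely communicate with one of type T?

YES

?Str | !Str  match
  ?Bool | !Bool  match
    μX | μX  match (binder kept)
      &{err,ok} | ⊕{err,ok}  match same labels
        • err:
          !Int | ?Int  match
            &{done,ack,data} | ⊕{done,ack,data}  match same labels
              • done:
                !Int | ?Int  match
                  X | X  match
              • ack:
                &{err,done} | ⊕{err,done}  match same labels
                  • err:
                    end | end  match
                  • done:
                    X | X  match
              • data:
                &{err,retry,ok} | ⊕{err,retry,ok}  match same labels
                  • err:
                    end | end  match
                  • retry:
                    end | end  match
                  • ok:
                    X | X  match
        • ok:
          &{stop,ack,ok} | ⊕{stop,ack,ok}  match same labels
            • stop:
              ⊕{ack,err} | &{ack,err}  match same labels
                • ack:
                  &{data,ok,stop} | ⊕{data,ok,stop}  match same labels
                    • data:
                      X | X  match
                    • ok:
                      X | X  match
                    • stop:
                      end | end  match
                • err:
                  !Int | ?Int  match
                    end | end  match
            • ack:
              &{stop,more} | ⊕{stop,more}  match same labels
                • stop:
                  ?Unit | !Unit  match
                    X | X  match
                • more:
                  ?Unit | !Unit  match
                    X | X  match
            • ok:
              !Bool | ?Bool  match
                &{ack,done} | ⊕{ack,done}  match same labels
                  • ack:
                    X | X  match
                  • done:
                    X | X  match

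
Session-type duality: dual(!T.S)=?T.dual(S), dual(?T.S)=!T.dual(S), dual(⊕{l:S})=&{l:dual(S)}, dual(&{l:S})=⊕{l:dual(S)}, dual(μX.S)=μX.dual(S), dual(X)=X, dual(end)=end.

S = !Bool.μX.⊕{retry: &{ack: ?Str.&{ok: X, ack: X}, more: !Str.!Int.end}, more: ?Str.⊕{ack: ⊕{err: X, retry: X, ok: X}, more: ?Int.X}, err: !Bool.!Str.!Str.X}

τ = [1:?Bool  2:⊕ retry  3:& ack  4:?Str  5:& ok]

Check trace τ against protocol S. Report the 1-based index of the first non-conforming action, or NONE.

1

@1 got ?Bool, protocol expects !Bool  ✗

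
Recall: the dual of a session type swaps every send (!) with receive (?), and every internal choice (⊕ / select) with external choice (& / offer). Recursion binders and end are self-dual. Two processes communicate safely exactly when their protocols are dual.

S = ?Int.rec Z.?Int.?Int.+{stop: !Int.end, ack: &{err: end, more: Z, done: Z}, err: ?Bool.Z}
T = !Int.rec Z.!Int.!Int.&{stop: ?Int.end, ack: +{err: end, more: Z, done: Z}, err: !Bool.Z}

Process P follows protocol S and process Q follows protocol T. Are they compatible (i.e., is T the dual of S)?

?Int | !Int  match
  rec Z | rec Z  match (rec unchanged)
    ?Int | !Int  match
      ?Int | !Int  match
        +{stop,ack,err} | &{stop,ack,err}  match same labels
          [stop]
            !Int | ?Int  match
              end | end  match
          [ack]
            &{err,more,done} | +{err,more,done}  match same labels
              [err]
                end | end  match
              [more]
                Z | Z  match
              [done]
                Z | Z  match
          [err]
            ?Bool | !Bool  match
              Z | Z  match

YES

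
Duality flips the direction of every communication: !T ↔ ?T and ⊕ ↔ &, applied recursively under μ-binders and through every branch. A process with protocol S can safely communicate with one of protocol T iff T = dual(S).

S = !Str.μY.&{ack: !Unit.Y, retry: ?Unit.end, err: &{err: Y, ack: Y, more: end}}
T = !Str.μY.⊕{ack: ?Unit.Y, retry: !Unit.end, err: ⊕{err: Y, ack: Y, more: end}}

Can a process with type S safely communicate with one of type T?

!Str vs !Str  ✗ same direction on both sides — not dual

NO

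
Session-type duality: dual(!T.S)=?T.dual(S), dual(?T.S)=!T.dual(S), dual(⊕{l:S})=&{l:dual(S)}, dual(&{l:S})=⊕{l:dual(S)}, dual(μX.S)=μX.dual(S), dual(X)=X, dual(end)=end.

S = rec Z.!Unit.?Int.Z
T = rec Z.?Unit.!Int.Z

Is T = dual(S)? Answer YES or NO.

rec Z vs rec Z  ✓ (rec unchanged)
  !Unit vs ?Unit  ✓
    ?Int vs !Int  ✓
      Z vs Z  ✓

YES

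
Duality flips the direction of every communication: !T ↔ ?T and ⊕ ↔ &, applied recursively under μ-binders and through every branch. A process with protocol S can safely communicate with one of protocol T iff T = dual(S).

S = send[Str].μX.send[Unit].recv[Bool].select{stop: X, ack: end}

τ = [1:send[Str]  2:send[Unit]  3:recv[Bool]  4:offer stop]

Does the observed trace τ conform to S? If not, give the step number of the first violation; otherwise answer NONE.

step 1: send[Str]  match  state: μX.…
step 2: send[Unit]  match  state: recv[Bool].select{stop: μX.…, ack: end}
step 3: recv[Bool]  match  state: select{stop: μX.…, ack: end}
step 4: got offer stop, protocol expects select stop or select ack  ✗

4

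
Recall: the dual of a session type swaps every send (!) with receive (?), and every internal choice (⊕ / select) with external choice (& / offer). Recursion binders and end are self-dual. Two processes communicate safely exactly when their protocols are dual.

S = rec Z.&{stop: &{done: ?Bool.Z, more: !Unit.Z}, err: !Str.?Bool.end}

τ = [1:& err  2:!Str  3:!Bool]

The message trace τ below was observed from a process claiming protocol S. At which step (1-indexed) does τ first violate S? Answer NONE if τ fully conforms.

step 1: & err  ✓  residual = !Str.?Bool.end
step 2: !Str  ✓  residual = ?Bool.end
step 3: got !Bool, protocol expects ?Bool  ✗

3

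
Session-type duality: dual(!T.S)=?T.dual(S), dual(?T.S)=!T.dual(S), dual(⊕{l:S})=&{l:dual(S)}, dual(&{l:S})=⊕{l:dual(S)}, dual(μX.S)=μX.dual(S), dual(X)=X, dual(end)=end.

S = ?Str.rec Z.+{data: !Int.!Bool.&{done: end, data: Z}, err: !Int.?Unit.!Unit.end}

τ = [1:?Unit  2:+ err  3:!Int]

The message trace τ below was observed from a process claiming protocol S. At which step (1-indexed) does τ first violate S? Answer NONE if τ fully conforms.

1

step 1: got ?Unit, protocol expects ?Str  ✗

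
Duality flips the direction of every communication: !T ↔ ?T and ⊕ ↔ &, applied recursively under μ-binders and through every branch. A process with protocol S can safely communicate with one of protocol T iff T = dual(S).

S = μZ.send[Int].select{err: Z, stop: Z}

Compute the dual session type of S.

μZ.recv[Int].offer{err: Z, stop: Z}

μZ = μZ  (binder kept)
  send[Int] = recv[Int]
    select{err,stop} = offer{err,stop}  (internal→external)
      case err:
        Z self-dual
      case stop:
        Z self-dual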